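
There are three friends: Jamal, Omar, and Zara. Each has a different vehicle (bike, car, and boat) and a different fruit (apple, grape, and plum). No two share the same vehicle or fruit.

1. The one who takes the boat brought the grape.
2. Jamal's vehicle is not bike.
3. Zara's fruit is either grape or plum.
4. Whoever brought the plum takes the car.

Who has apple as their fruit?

Omar

With clues 1–3, Zara is impossible for the one with fruit apple.
With clues 1–4, Jamal is impossible for the one with fruit apple.
That leaves Omar.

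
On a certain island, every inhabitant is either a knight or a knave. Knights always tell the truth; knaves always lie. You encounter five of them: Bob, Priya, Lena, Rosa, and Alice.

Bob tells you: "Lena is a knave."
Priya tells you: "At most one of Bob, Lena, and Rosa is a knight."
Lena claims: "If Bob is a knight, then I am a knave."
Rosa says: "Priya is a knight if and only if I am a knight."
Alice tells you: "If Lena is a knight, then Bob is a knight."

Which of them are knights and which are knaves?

Consider Bob. Suppose Bob is a knight.
Then whichever role Lena has, Lena's statement has the wrong truth value — contradiction.
So Bob is a knave.
With that fixed, Lena's statement is true, so Lena is a knight.
With that fixed, Alice's statement is false, so Alice is a knave.
Consider Priya. Suppose Priya is a knave.
Then whichever role Rosa has, Rosa's statement has the wrong truth value — contradiction.
So Priya is a knight.
Consider Rosa. Suppose Rosa is a knight.
Then Priya's statement comes out false, contradicting Priya being a knight.
So Rosa is a knave.

Bob: knave, Priya: knight, Lena: knight, Rosa: knave, Alice: knave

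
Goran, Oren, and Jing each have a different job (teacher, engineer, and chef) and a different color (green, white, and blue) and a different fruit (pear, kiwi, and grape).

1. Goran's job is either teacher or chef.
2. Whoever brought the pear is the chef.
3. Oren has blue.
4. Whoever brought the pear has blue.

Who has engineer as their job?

Jing

Clue 1 rules out Goran for the one with job engineer.
With clues 1–4, Oren is impossible for the one with job engineer.
That leaves Jing.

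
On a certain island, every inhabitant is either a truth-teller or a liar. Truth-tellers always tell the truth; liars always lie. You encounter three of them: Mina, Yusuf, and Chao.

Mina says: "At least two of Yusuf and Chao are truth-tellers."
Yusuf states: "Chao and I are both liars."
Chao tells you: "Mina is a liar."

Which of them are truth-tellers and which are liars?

Mina: liar, Yusuf: liar, Chao: truth-teller

Consider Mina. Suppose Mina is a truth-teller.
Then no assignment of the remaining roles makes every statement match its speaker's type — contradiction.
So Mina is a liar.
With that fixed, Chao's statement is true, so Chao is a truth-teller.
With that fixed, Yusuf's statement is false, so Yusuf is a liar.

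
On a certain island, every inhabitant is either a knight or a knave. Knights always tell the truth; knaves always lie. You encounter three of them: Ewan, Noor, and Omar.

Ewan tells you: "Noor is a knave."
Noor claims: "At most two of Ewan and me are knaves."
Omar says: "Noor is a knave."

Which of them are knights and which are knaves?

Regardless of anyone's role, Noor's statement is true, so Noor is a knight.
With that fixed, Omar's statement is false, so Omar is a knave.
With that fixed, Ewan's statement is false, so Ewan is a knave.

Ewan: knave, Noor: knight, Omar: knave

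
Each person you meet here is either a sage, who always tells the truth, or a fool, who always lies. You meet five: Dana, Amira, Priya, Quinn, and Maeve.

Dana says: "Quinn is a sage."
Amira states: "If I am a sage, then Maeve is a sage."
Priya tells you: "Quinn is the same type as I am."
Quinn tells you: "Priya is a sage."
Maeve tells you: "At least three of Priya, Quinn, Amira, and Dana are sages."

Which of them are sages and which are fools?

Consider Dana. Suppose Dana is a fool.
Then no assignment of the remaining roles makes every statement match its speaker's type — contradiction.
So Dana is a sage.
Consider Amira. Suppose Amira is a fool.
Then Amira's own statement would have to be false, but it can't be — contradiction.
So Amira is a sage.
Consider Priya. Suppose Priya is a fool.
Then no assignment of the remaining roles makes every statement match its speaker's type — contradiction.
So Priya is a sage.
With that fixed, Quinn's statement is true, so Quinn is a sage.
With that fixed, Maeve's statement is true, so Maeve is a sage.

Dana: sage, Amira: sage, Priya: sage, Quinn: sage, Maeve: sage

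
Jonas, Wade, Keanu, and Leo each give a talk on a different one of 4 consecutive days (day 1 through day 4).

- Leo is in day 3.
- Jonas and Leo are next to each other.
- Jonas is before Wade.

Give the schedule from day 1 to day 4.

From clue 1: Leo → day 3.
From clues 1–2: Jonas is in {2,4}.
From clues 1–3: Keanu → day 1, Jonas → day 2, Wade → day 4.

Keanu, Jonas, Leo, Wade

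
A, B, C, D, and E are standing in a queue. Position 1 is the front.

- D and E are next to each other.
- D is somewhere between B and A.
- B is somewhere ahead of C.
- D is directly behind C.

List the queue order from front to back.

From clues 1–2: D is in {2,3,4}.
From clues 1–3: B is in {1,4}.
From clues 1–4: B → position 1, C → position 2, D → position 3, E → position 4, A → position 5.

B, C, D, E, A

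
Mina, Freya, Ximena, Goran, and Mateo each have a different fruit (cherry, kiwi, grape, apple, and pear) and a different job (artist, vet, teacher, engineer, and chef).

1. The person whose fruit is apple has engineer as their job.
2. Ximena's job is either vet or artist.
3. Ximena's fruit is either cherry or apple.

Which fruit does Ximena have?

cherry

With clues 1–2, apple is impossible for Ximena's fruit.
With clues 1–3, grape, kiwi, and pear are impossible for Ximena's fruit.
That leaves cherry.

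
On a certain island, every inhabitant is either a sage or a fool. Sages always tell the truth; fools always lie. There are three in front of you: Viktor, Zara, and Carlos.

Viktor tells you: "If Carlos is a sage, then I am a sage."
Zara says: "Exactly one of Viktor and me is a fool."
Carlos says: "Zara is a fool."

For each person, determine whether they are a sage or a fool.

Viktor: fool, Zara: fool, Carlos: sage

Consider Viktor. Suppose Viktor is a sage.
Then whichever role Zara has, Zara's statement has the wrong truth value — contradiction.
So Viktor is a fool.
Consider Zara. Suppose Zara is a sage.
Then no assignment of the remaining roles makes every statement match its speaker's type — contradiction.
So Zara is a fool.
With that fixed, Carlos's statement is true, so Carlos is a sage.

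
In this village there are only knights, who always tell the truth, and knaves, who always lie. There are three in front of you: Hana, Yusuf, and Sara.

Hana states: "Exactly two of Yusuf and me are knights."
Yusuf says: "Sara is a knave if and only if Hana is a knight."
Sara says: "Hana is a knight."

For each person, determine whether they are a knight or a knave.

Hana: knave, Yusuf: knave, Sara: knave

Consider Hana. Suppose Hana is a knight.
Then no assignment of the remaining roles makes every statement match its speaker's type — contradiction.
So Hana is a knave.
With that fixed, Sara's statement is false, so Sara is a knave.
With that fixed, Yusuf's statement is false, so Yusuf is a knave.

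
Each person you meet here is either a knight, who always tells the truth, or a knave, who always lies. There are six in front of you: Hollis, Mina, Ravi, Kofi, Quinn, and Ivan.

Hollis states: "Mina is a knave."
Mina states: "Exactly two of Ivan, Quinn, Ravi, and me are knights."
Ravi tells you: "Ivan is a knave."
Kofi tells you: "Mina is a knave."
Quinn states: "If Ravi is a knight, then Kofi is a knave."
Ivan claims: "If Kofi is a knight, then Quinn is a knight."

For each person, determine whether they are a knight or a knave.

Hollis: knight, Mina: knave, Ravi: knight, Kofi: knight, Quinn: knave, Ivan: knave

Consider Hollis. Suppose Hollis is a knave.
Then no assignment of the remaining roles makes every statement match its speaker's type — contradiction.
So Hollis is a knight.
Consider Mina. Suppose Mina is a knight.
Then Hollis's statement comes out false, contradicting Hollis being a knight.
So Mina is a knave.
With that fixed, Kofi's statement is true, so Kofi is a knight.
Consider Ravi. Suppose Ravi is a knave.
Then no assignment of the remaining roles makes every statement match its speaker's type — contradiction.
So Ravi is a knight.
With that fixed, Quinn's statement is false, so Quinn is a knave.
With that fixed, Ivan's statement is false, so Ivan is a knave.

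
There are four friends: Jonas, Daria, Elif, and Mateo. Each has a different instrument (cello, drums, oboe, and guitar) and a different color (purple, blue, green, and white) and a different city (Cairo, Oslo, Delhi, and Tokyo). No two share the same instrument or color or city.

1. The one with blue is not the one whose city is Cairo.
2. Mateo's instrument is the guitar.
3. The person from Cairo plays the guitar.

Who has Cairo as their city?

Mateo

With clues 1–3, Daria, Elif, and Jonas are impossible for the one with city Cairo.
That leaves Mateo.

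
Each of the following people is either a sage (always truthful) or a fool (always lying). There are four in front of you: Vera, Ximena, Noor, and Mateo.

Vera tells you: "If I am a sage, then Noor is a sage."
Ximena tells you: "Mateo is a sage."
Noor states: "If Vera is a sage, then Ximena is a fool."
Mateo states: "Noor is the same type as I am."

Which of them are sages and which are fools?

Consider Vera. Suppose Vera is a fool.
Then Vera's own statement would have to be false, but it can't be — contradiction.
So Vera is a sage.
Consider Ximena. Suppose Ximena is a sage.
Then no assignment of the remaining roles makes every statement match its speaker's type — contradiction.
So Ximena is a fool.
With that fixed, Noor's statement is true, so Noor is a sage.
Consider Mateo. Suppose Mateo is a sage.
Then Ximena's statement comes out true, contradicting Ximena being a fool.
So Mateo is a fool.

Vera: sage, Ximena: fool, Noor: sage, Mateo: fool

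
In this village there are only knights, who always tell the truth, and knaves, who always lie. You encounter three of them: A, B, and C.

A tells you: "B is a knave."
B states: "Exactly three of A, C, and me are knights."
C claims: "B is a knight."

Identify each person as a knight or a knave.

Consider A. Suppose A is a knave.
Then no assignment of the remaining roles makes every statement match its speaker's type — contradiction.
So A is a knight.
Consider B. Suppose B is a knight.
Then A's statement comes out false, contradicting A being a knight.
So B is a knave.
With that fixed, C's statement is false, so C is a knave.

A: knight, B: knave, C: knave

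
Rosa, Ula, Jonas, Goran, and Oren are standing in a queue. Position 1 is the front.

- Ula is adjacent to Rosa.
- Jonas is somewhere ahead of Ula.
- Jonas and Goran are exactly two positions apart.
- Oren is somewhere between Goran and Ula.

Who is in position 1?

With clues 1–2, Rosa and Ula are ruled out for position 1.
With clues 1–3, Oren is ruled out for position 1.
With clues 1–4, Jonas is ruled out for position 1.
So position 1 is Goran.

Goran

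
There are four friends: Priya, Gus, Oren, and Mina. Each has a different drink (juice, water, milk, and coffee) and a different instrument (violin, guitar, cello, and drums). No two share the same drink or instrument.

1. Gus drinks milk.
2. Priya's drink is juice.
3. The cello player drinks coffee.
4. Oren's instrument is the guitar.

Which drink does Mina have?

Clue 1 rules out milk for Mina's drink.
With clues 1–2, juice is impossible for Mina's drink.
With clues 1–4, water is impossible for Mina's drink.
That leaves coffee.

coffee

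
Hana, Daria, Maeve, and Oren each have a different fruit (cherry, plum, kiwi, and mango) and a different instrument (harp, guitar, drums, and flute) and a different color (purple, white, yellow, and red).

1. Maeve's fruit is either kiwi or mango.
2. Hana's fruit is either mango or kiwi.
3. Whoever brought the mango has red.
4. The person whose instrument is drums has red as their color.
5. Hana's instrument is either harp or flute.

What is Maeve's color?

With clues 1–5, purple, white, and yellow are impossible for Maeve's color.
That leaves red.

red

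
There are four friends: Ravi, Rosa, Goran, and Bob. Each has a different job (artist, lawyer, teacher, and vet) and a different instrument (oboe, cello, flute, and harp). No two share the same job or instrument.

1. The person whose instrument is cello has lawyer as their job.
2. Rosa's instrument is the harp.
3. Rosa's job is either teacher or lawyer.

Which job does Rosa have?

With clues 1–2, lawyer is impossible for Rosa's job.
With clues 1–3, artist and vet are impossible for Rosa's job.
That leaves teacher.

teacher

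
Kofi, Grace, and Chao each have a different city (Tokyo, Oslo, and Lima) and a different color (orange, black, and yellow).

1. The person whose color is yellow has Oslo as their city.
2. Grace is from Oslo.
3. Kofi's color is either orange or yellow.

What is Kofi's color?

With clues 1–2, yellow is impossible for Kofi's color.
With clues 1–3, black is impossible for Kofi's color.
That leaves orange.

orange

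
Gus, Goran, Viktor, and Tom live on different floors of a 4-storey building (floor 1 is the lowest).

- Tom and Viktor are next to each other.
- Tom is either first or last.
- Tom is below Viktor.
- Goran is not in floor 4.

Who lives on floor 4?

With clues 1–2, Viktor is ruled out for floor 4.
With clues 1–3, Tom is ruled out for floor 4.
With clues 1–4, Goran is ruled out for floor 4.
So floor 4 is Gus.

Gus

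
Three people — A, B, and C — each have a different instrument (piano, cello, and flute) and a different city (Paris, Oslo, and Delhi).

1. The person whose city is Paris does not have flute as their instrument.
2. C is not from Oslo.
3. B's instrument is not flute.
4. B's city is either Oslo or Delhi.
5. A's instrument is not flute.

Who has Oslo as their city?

B

With clues 1–2, C is impossible for the one with city Oslo.
With clues 1–5, A is impossible for the one with city Oslo.
That leaves B.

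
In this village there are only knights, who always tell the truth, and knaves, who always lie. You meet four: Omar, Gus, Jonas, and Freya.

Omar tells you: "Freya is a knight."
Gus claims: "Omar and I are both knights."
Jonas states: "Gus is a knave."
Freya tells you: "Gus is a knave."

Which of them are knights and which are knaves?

Omar: knight, Gus: knave, Jonas: knight, Freya: knight

Consider Omar. Suppose Omar is a knave.
Then no assignment of the remaining roles makes every statement match its speaker's type — contradiction.
So Omar is a knight.
Consider Gus. Suppose Gus is a knight.
Then no assignment of the remaining roles makes every statement match its speaker's type — contradiction.
So Gus is a knave.
With that fixed, Jonas's statement is true, so Jonas is a knight.
With that fixed, Freya's statement is true, so Freya is a knight.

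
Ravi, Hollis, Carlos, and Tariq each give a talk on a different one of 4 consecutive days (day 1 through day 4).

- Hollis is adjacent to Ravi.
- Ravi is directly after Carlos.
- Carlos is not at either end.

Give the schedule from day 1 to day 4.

From clues 1–2: Ravi is in {2,3}.
From clues 1–3: Tariq → day 1, Carlos → day 2, Ravi → day 3, Hollis → day 4.

Tariq, Carlos, Ravi, Hollis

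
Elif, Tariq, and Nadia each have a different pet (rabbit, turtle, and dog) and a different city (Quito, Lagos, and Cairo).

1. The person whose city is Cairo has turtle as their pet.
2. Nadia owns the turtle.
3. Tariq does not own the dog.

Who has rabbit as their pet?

Tariq

With clues 1–2, Nadia is impossible for the one with pet rabbit.
With clues 1–3, Elif is impossible for the one with pet rabbit.
That leaves Tariq.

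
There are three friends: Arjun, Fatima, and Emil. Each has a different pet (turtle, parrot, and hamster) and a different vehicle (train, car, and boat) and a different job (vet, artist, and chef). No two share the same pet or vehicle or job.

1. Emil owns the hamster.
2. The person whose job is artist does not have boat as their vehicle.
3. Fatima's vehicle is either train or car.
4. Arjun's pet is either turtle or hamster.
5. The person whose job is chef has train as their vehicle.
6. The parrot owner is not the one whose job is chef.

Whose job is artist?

With clues 1–6, Arjun and Emil are impossible for the one with job artist.
That leaves Fatima.

Fatima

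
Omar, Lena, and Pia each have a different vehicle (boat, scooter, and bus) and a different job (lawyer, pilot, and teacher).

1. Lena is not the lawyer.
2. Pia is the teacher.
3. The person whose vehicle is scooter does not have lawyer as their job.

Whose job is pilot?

With clues 1–2, Omar and Pia are impossible for the one with job pilot.
That leaves Lena.

Lena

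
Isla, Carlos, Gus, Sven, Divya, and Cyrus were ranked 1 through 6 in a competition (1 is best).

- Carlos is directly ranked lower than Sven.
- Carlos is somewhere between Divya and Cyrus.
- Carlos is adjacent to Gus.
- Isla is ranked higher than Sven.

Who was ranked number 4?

With clues 1–3, Cyrus, Divya, Isla, and Sven are ruled out for rank 4.
With clues 1–4, Gus is ruled out for rank 4.
So rank 4 is Carlos.

Carlos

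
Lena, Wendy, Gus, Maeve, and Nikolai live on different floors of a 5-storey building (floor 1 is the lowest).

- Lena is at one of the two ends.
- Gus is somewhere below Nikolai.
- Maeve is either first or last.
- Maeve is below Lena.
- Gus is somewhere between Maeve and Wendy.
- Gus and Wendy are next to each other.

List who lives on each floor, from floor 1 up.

Maeve, Gus, Wendy, Nikolai, Lena

From clue 1: Lena is in {1,5}.
From clues 1–4: Maeve → floor 1, Lena → floor 5.
From clues 1–5: Gus → floor 2.
From clues 1–6: Wendy → floor 3, Nikolai → floor 4.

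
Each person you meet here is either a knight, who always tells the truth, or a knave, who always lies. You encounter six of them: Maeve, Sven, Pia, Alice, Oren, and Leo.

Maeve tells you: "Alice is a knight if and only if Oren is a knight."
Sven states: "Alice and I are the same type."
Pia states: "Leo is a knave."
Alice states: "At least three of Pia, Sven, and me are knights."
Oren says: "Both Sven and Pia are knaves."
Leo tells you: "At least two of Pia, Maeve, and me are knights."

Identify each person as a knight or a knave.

Consider Maeve. Suppose Maeve is a knight.
Then no assignment of the remaining roles makes every statement match its speaker's type — contradiction.
So Maeve is a knave.
Consider Sven. Suppose Sven is a knave.
Then no assignment of the remaining roles makes every statement match its speaker's type — contradiction.
So Sven is a knight.
With that fixed, Oren's statement is false, so Oren is a knave.
Consider Pia. Suppose Pia is a knave.
Then no assignment of the remaining roles makes every statement match its speaker's type — contradiction.
So Pia is a knight.
Consider Alice. Suppose Alice is a knave.
Then Maeve's statement comes out true, contradicting Maeve being a knave.
So Alice is a knight.
Consider Leo. Suppose Leo is a knight.
Then Pia's statement comes out false, contradicting Pia being a knight.
So Leo is a knave.

Maeve: knave, Sven: knight, Pia: knight, Alice: knight, Oren: knave, Leo: knave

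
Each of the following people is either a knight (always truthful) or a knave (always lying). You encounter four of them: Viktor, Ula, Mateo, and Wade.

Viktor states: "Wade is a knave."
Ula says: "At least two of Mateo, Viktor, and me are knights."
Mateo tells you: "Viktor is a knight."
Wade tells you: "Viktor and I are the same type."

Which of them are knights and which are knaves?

Viktor: knight, Ula: knight, Mateo: knight, Wade: knave

Consider Viktor. Suppose Viktor is a knave.
Then whichever role Wade has, Wade's statement has the wrong truth value — contradiction.
So Viktor is a knight.
With that fixed, Mateo's statement is true, so Mateo is a knight.
With that fixed, Ula's statement is true, so Ula is a knight.
Consider Wade. Suppose Wade is a knight.
Then Viktor's statement comes out false, contradicting Viktor being a knight.
So Wade is a knave.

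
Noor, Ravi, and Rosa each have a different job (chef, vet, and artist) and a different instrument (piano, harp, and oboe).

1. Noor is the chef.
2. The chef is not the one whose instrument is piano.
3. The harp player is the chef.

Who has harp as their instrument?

With clues 1–3, Ravi and Rosa are impossible for the one with instrument harp.
That leaves Noor.

Noor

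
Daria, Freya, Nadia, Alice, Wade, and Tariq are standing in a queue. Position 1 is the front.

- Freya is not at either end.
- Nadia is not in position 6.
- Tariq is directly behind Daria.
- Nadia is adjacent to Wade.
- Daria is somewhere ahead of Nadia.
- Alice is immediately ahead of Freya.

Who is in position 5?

Nadia

With clues 1–4, Alice is ruled out for position 5.
With clues 1–5, Daria and Tariq are ruled out for position 5.
With clues 1–6, Freya and Wade are ruled out for position 5.
So position 5 is Nadia.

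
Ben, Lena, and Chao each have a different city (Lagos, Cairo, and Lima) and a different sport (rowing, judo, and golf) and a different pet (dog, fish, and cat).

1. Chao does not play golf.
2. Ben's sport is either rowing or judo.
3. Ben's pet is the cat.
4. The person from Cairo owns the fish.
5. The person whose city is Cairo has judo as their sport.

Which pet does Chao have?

fish

With clues 1–3, cat is impossible for Chao's pet.
With clues 1–5, dog is impossible for Chao's pet.
That leaves fish.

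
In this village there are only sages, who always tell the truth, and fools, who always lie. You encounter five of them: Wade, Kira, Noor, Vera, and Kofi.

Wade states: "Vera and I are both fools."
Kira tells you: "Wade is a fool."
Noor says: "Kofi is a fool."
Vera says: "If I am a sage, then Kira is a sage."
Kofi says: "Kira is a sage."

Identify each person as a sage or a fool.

Consider Wade. Suppose Wade is a sage.
Then Wade's own statement would have to be true, but it can't be — contradiction.
So Wade is a fool.
With that fixed, Kira's statement is true, so Kira is a sage.
With that fixed, Vera's statement is true, so Vera is a sage.
With that fixed, Kofi's statement is true, so Kofi is a sage.
With that fixed, Noor's statement is false, so Noor is a fool.

Wade: fool, Kira: sage, Noor: fool, Vera: sage, Kofi: sage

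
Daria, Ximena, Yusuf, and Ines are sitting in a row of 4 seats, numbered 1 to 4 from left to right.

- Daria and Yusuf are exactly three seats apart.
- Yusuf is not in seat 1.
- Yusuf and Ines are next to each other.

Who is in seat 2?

Ximena

With clue 1, Daria and Yusuf are ruled out for seat 2.
With clues 1–3, Ines is ruled out for seat 2.
So seat 2 is Ximena.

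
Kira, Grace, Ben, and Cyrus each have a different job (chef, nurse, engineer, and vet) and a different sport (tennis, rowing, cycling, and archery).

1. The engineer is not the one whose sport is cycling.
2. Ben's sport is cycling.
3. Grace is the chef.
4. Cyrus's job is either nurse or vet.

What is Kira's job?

engineer

With clues 1–3, chef is impossible for Kira's job.
With clues 1–4, nurse and vet are impossible for Kira's job.
That leaves engineer.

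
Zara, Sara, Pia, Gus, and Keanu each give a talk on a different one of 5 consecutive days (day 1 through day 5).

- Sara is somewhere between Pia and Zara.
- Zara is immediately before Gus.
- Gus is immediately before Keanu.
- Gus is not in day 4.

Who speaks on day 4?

Sara

With clues 1–3, Keanu, Pia, and Zara are ruled out for day 4.
With clues 1–4, Gus is ruled out for day 4.
So day 4 is Sara.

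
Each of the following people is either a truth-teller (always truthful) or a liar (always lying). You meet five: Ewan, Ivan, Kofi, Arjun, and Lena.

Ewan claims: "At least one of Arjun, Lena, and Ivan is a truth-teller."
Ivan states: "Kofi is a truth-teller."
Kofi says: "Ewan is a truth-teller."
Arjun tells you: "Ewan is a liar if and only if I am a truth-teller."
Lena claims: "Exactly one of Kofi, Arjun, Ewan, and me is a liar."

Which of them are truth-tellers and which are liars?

Consider Ewan. Suppose Ewan is a truth-teller.
Then whichever role Arjun has, Arjun's statement has the wrong truth value — contradiction.
So Ewan is a liar.
With that fixed, Kofi's statement is false, so Kofi is a liar.
With that fixed, Lena's statement is false, so Lena is a liar.
With that fixed, Ivan's statement is false, so Ivan is a liar.
Consider Arjun. Suppose Arjun is a truth-teller.
Then Ewan's statement comes out true, contradicting Ewan being a liar.
So Arjun is a liar.

Ewan: liar, Ivan: liar, Kofi: liar, Arjun: liar, Lena: liar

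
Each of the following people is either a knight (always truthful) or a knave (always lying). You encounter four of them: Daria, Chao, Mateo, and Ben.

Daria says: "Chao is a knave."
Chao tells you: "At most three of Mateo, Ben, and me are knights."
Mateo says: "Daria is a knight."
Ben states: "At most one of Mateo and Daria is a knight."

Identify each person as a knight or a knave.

Daria: knave, Chao: knight, Mateo: knave, Ben: knight

Regardless of anyone's role, Chao's statement is true, so Chao is a knight.
With that fixed, Daria's statement is false, so Daria is a knave.
With that fixed, Mateo's statement is false, so Mateo is a knave.
With that fixed, Ben's statement is true, so Ben is a knight.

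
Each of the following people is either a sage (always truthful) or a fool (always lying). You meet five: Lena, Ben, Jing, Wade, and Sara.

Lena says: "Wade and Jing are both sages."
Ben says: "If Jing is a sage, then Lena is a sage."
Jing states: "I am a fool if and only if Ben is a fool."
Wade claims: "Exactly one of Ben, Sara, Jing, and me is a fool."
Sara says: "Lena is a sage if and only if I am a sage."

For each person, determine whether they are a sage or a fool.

Lena: sage, Ben: sage, Jing: sage, Wade: sage, Sara: fool

Consider Lena. Suppose Lena is a fool.
Then whichever role Sara has, Sara's statement has the wrong truth value — contradiction.
So Lena is a sage.
With that fixed, Ben's statement is true, so Ben is a sage.
Consider Jing. Suppose Jing is a fool.
Then Lena's statement comes out false, contradicting Lena being a sage.
So Jing is a sage.
Consider Wade. Suppose Wade is a fool.
Then Lena's statement comes out false, contradicting Lena being a sage.
So Wade is a sage.
Consider Sara. Suppose Sara is a sage.
Then Wade's statement comes out false, contradicting Wade being a sage.
So Sara is a fool.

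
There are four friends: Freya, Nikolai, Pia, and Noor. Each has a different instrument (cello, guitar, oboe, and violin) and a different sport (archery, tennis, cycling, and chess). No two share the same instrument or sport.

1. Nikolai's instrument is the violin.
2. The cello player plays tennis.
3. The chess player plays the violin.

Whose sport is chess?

Nikolai

With clues 1–3, Freya, Noor, and Pia are impossible for the one with sport chess.
That leaves Nikolai.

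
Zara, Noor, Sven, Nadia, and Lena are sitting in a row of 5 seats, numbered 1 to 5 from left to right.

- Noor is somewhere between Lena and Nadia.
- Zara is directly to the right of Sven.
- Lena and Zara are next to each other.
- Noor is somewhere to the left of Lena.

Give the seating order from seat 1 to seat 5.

Nadia, Noor, Sven, Zara, Lena

From clue 1: Noor is in {2,3,4}.
From clues 1–2: Noor is in {2,4}.
From clues 1–3: Zara is in {2,4}.
From clues 1–4: Nadia → seat 1, Noor → seat 2, Sven → seat 3, Zara → seat 4, Lena → seat 5.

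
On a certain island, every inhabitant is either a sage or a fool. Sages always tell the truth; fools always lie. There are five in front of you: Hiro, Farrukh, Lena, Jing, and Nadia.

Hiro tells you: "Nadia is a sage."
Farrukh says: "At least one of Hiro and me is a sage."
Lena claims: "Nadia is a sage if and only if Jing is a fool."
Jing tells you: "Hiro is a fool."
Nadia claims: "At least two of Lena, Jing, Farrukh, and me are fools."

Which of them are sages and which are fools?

Consider Hiro. Suppose Hiro is a sage.
Then no assignment of the remaining roles makes every statement match its speaker's type — contradiction.
So Hiro is a fool.
With that fixed, Jing's statement is true, so Jing is a sage.
Consider Farrukh. Suppose Farrukh is a fool.
Then no assignment of the remaining roles makes every statement match its speaker's type — contradiction.
So Farrukh is a sage.
Consider Lena. Suppose Lena is a fool.
Then whichever role Nadia has, Nadia's statement has the wrong truth value — contradiction.
So Lena is a sage.
With that fixed, Nadia's statement is false, so Nadia is a fool.

Hiro: fool, Farrukh: sage, Lena: sage, Jing: sage, Nadia: fool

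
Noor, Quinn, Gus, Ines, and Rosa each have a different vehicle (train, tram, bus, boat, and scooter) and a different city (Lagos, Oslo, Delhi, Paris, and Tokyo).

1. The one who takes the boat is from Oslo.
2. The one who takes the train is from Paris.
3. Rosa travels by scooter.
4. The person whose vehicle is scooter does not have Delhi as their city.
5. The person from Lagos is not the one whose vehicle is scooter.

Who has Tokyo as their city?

With clues 1–5, Gus, Ines, Noor, and Quinn are impossible for the one with city Tokyo.
That leaves Rosa.

Rosa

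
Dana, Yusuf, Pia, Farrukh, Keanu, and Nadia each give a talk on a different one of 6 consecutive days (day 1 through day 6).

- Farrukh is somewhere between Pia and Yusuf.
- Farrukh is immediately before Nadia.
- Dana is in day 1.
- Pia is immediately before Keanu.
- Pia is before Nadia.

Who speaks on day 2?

Pia

With clues 1–2, Nadia is ruled out for day 2.
With clues 1–3, Dana and Farrukh are ruled out for day 2.
With clues 1–4, Keanu is ruled out for day 2.
With clues 1–5, Yusuf is ruled out for day 2.
So day 2 is Pia.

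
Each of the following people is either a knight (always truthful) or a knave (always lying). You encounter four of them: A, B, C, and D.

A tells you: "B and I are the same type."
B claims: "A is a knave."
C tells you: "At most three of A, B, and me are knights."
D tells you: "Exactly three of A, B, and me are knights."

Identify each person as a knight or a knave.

Regardless of anyone's role, C's statement is true, so C is a knight.
Consider A. Suppose A is a knight.
Then no assignment of the remaining roles makes every statement match its speaker's type — contradiction.
So A is a knave.
With that fixed, B's statement is true, so B is a knight.
With that fixed, D's statement is false, so D is a knave.

A: knave, B: knight, C: knight, D: knave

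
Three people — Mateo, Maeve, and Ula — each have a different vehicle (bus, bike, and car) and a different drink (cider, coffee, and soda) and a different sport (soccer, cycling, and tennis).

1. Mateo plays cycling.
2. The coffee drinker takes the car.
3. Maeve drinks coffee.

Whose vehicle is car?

Maeve

With clues 1–3, Mateo and Ula are impossible for the one with vehicle car.
That leaves Maeve.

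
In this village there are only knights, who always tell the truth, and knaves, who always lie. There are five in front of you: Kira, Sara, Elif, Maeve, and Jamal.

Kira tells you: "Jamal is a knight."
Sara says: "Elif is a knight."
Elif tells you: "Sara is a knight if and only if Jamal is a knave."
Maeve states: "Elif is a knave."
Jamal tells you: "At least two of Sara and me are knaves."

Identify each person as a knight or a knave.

Consider Kira. Suppose Kira is a knight.
Then no assignment of the remaining roles makes every statement match its speaker's type — contradiction.
So Kira is a knave.
Consider Sara. Suppose Sara is a knave.
Then whichever role Jamal has, Jamal's statement has the wrong truth value — contradiction.
So Sara is a knight.
With that fixed, Jamal's statement is false, so Jamal is a knave.
With that fixed, Elif's statement is true, so Elif is a knight.
With that fixed, Maeve's statement is false, so Maeve is a knave.

Kira: knave, Sara: knight, Elif: knight, Maeve: knave, Jamal: knave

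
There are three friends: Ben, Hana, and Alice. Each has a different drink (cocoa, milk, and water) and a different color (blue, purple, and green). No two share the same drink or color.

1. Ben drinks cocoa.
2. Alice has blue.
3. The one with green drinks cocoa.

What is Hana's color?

With clues 1–2, blue is impossible for Hana's color.
With clues 1–3, green is impossible for Hana's color.
That leaves purple.

purple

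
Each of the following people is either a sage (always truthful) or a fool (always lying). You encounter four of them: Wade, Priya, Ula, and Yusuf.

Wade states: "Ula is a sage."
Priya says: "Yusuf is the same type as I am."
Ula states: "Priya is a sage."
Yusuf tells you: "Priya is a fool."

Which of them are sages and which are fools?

Consider Wade. Suppose Wade is a sage.
Then no assignment of the remaining roles makes every statement match its speaker's type — contradiction.
So Wade is a fool.
Consider Priya. Suppose Priya is a sage.
Then no assignment of the remaining roles makes every statement match its speaker's type — contradiction.
So Priya is a fool.
With that fixed, Ula's statement is false, so Ula is a fool.
With that fixed, Yusuf's statement is true, so Yusuf is a sage.

Wade: fool, Priya: fool, Ula: fool, Yusuf: sage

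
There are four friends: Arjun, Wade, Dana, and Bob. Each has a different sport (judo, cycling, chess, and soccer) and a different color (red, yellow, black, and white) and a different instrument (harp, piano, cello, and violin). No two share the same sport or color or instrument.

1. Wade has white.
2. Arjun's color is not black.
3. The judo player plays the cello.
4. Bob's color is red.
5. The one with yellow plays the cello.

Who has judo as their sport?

With clues 1–5, Bob, Dana, and Wade are impossible for the one with sport judo.
That leaves Arjun.

Arjun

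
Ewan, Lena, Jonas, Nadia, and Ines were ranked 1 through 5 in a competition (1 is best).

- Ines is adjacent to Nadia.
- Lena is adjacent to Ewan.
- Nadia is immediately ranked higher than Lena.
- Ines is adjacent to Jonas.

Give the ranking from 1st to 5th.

Jonas, Ines, Nadia, Lena, Ewan

From clues 1–2: Jonas is in {1,3,5}.
From clues 1–3: Ewan is in {4,5}.
From clues 1–4: Jonas → rank 1, Ines → rank 2, Nadia → rank 3, Lena → rank 4, Ewan → rank 5.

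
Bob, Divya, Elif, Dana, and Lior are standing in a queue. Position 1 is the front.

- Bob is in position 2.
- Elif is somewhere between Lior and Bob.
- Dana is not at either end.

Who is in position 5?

Lior

With clue 1, Bob is ruled out for position 5.
With clues 1–2, Elif is ruled out for position 5.
With clues 1–3, Dana and Divya are ruled out for position 5.
So position 5 is Lior.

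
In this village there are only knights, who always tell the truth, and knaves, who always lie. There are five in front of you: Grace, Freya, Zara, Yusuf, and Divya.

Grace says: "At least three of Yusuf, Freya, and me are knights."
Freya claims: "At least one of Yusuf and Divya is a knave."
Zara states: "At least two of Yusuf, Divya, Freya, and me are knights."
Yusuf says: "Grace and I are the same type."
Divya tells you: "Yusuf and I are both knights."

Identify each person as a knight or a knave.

Consider Grace. Suppose Grace is a knave.
Then whichever role Yusuf has, Yusuf's statement has the wrong truth value — contradiction.
So Grace is a knight.
Consider Freya. Suppose Freya is a knave.
Then Grace's statement comes out false, contradicting Grace being a knight.
So Freya is a knight.
Consider Zara. Suppose Zara is a knave.
Then no assignment of the remaining roles makes every statement match its speaker's type — contradiction.
So Zara is a knight.
Consider Yusuf. Suppose Yusuf is a knave.
Then Grace's statement comes out false, contradicting Grace being a knight.
So Yusuf is a knight.
Consider Divya. Suppose Divya is a knight.
Then Freya's statement comes out false, contradicting Freya being a knight.
So Divya is a knave.

Grace: knight, Freya: knight, Zara: knight, Yusuf: knight, Divya: knave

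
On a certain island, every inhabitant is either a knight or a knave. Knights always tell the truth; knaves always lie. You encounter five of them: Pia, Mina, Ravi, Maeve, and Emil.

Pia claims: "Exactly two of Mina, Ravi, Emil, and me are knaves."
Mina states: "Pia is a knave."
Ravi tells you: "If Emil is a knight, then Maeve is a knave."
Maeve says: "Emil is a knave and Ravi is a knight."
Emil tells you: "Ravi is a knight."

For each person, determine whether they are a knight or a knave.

Consider Pia. Suppose Pia is a knight.
Then no assignment of the remaining roles makes every statement match its speaker's type — contradiction.
So Pia is a knave.
With that fixed, Mina's statement is true, so Mina is a knight.
Consider Ravi. Suppose Ravi is a knave.
Then no assignment of the remaining roles makes every statement match its speaker's type — contradiction.
So Ravi is a knight.
With that fixed, Emil's statement is true, so Emil is a knight.
With that fixed, Maeve's statement is false, so Maeve is a knave.

Pia: knave, Mina: knight, Ravi: knight, Maeve: knave, Emil: knight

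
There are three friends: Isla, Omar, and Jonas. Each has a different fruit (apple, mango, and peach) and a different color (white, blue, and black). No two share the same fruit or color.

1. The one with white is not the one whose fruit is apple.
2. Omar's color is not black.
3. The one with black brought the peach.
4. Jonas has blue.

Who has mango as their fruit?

With clues 1–4, Isla and Jonas are impossible for the one with fruit mango.
That leaves Omar.

Omar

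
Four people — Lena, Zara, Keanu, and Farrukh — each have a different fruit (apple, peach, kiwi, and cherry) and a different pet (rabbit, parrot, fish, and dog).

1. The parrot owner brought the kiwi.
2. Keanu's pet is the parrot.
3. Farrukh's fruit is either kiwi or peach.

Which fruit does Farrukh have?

peach

With clues 1–2, kiwi is impossible for Farrukh's fruit.
With clues 1–3, apple and cherry are impossible for Farrukh's fruit.
That leaves peach.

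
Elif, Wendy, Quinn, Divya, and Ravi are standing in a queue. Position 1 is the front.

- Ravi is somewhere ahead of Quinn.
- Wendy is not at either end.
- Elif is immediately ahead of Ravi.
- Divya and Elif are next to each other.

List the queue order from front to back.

Divya, Elif, Ravi, Wendy, Quinn

From clue 1: Quinn is in {2,3,4,5}.
From clues 1–2: Wendy is in {2,3,4}.
From clues 1–3: Elif is in {1,2,3}.
From clues 1–4: Divya → position 1, Elif → position 2, Ravi → position 3, Wendy → position 4, Quinn → position 5.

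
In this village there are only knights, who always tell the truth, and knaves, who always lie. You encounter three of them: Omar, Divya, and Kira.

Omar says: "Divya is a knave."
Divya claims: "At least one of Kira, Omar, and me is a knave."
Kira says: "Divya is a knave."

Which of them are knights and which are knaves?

Consider Omar. Suppose Omar is a knight.
Then no assignment of the remaining roles makes every statement match its speaker's type — contradiction.
So Omar is a knave.
With that fixed, Divya's statement is true, so Divya is a knight.
With that fixed, Kira's statement is false, so Kira is a knave.

Omar: knave, Divya: knight, Kira: knave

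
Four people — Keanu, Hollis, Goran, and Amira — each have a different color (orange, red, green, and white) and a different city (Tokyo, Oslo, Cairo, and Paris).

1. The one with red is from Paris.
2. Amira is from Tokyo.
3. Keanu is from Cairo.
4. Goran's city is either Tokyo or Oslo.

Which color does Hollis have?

red

With clues 1–4, green, orange, and white are impossible for Hollis's color.
That leaves red.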